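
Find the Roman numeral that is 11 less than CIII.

CIII = 103
103 - 11 = 92

XCII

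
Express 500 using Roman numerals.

Convert 500 to Roman numerals:
  500 contains 1×500 (D)

D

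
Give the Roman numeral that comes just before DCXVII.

DCXVII = 617; previous is 616

DCXVI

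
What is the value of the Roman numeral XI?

XI: X=10, I=1
10 + 1 = 11

11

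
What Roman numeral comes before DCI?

DCI = 601; previous is 600

DC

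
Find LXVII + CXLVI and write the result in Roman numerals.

LXVII = 67
CXLVI = 146
67 + 146 = 213

CCXIII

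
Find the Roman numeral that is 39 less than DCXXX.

DCXXX = 630
630 - 39 = 591

DXCI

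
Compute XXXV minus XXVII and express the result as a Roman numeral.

XXXV = 35
XXVII = 27
35 - 27 = 8

VIII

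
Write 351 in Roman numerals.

Convert 351 to Roman numerals:
  351 contains 3×100 (CCC)
  51 contains 1×50 (L)
  1 contains 1×1 (I)

CCCLI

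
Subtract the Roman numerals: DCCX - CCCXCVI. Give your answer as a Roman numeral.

DCCX = 710
CCCXCVI = 396
710 - 396 = 314

CCCXIV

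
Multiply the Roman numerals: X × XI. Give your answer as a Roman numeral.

X = 10
XI = 11
10 × 11 = 110

CX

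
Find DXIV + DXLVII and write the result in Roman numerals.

DXIV = 514
DXLVII = 547
514 + 547 = 1061

MLXI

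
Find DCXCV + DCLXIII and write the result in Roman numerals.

DCXCV = 695
DCLXIII = 663
695 + 663 = 1358

MCCCLVIII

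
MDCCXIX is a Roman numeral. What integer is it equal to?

MDCCXIX: M=1000, D=500, C=100, C=100, X=10, IX=9
1000 + 500 + 100 + 100 + 10 + 9 = 1719

1719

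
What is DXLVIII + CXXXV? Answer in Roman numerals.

DXLVIII = 548
CXXXV = 135
548 + 135 = 683

DCLXXXIII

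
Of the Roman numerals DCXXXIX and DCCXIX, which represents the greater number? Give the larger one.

DCXXXIX = 639
DCCXIX = 719
719 is larger

DCCXIX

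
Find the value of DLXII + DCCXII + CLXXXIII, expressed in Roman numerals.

DLXII = 562, DCCXII = 712, CLXXXIII = 183
562 + 712 = 1274
1274 + 183 = 1457

MCDLVII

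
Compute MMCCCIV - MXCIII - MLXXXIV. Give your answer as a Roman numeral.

MMCCCIV = 2304, MXCIII = 1093, MLXXXIV = 1084
2304 - 1093 = 1211
1211 - 1084 = 127

CXXVII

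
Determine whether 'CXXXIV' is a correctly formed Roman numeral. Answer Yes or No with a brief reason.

'CXXXIV': Check the rules: uses only the symbols I, V, X, L, C, D, M; no symbol is repeated more than three times in a row; V, L and D each appear at most once; the only place a smaller symbol precedes a larger one is the allowed subtractive pair IV, the symbol right after such a pair (if any) is smaller than the pair's first symbol, and otherwise the values never increase from left to right. Value: C (100) + X (10) + X (10) + X (10) + IV (4) = 134. So it is a valid standard Roman numeral.

Yes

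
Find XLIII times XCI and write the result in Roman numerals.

XLIII = 43
XCI = 91
43 × 91 = 3913

MMMCMXIII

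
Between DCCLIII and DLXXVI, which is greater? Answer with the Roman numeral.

DCCLIII = 753
DLXXVI = 576
753 is larger

DCCLIII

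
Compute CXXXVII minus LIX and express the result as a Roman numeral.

CXXXVII = 137
LIX = 59
137 - 59 = 78

LXXVIII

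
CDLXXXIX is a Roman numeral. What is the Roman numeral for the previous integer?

CDLXXXIX = 489, so the previous integer is 489 - 1 = 488

CDLXXXVIII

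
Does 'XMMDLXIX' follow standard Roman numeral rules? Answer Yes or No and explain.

'XMMDLXIX': Invalid subtractive combination: XM

No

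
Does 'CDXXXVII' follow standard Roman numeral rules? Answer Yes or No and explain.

'CDXXXVII': Check the rules: uses only the symbols I, V, X, L, C, D, M; no symbol is repeated more than three times in a row; V, L and D each appear at most once; the only place a smaller symbol precedes a larger one is the allowed subtractive pair CD, the symbol right after such a pair (if any) is smaller than the pair's first symbol, and otherwise the values never increase from left to right. Value: CD (400) + X (10) + X (10) + X (10) + V (5) + I (1) + I (1) = 437. So it is a valid standard Roman numeral.

Yes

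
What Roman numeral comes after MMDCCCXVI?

MMDCCCXVI = 2816; next is 2817

MMDCCCXVII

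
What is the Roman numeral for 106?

Convert 106 to Roman numerals:
  106 contains 1×100 (C)
  6 contains 1×5 (V)
  1 contains 1×1 (I)

CVI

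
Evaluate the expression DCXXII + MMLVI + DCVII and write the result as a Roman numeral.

DCXXII = 622, MMLVI = 2056, DCVII = 607
622 + 2056 = 2678
2678 + 607 = 3285

MMMCCLXXXV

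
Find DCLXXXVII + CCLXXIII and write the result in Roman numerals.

DCLXXXVII = 687
CCLXXIII = 273
687 + 273 = 960

CMLX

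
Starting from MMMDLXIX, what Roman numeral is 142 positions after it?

MMMDLXIX = 3569
3569 + 142 = 3711

MMMDCCXI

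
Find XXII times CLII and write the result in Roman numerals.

XXII = 22
CLII = 152
22 × 152 = 3344

MMMCCCXLIV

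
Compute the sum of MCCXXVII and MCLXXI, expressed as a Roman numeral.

MCCXXVII = 1227
MCLXXI = 1171
1227 + 1171 = 2398

MMCCCXCVIII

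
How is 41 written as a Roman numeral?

Convert 41 to Roman numerals:
  41 contains 1×40 (XL)
  1 contains 1×1 (I)

XLI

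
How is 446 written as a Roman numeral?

Convert 446 to Roman numerals:
  446 contains 1×400 (CD)
  46 contains 1×40 (XL)
  6 contains 1×5 (V)
  1 contains 1×1 (I)

CDXLVI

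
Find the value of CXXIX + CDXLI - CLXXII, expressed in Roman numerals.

CXXIX = 129, CDXLI = 441, CLXXII = 172
129 + 441 = 570
570 - 172 = 398

CCCXCVIII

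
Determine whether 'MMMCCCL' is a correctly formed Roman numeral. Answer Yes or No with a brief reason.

'MMMCCCL': Check the rules: uses only the symbols I, V, X, L, C, D, M; no symbol is repeated more than three times in a row; V, L and D each appear at most once; no smaller symbol precedes a larger one (values never increase from left to right). Value: M (1000) + M (1000) + M (1000) + C (100) + C (100) + C (100) + L (50) = 3350. So it is a valid standard Roman numeral.

Yes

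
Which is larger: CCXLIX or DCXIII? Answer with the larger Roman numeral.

CCXLIX = 249
DCXIII = 613
613 is larger

DCXIII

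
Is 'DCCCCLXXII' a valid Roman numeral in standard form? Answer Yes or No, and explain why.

'DCCCCLXXII': More than 3 consecutive C's

No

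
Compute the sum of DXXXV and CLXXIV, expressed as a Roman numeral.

DXXXV = 535
CLXXIV = 174
535 + 174 = 709

DCCIX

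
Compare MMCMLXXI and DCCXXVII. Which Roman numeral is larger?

MMCMLXXI = 2971
DCCXXVII = 727
2971 is larger

MMCMLXXI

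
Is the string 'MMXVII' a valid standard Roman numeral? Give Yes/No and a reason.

'MMXVII': Check the rules: uses only the symbols I, V, X, L, C, D, M; no symbol is repeated more than three times in a row; V, L and D each appear at most once; no smaller symbol precedes a larger one (values never increase from left to right). Value: M (1000) + M (1000) + X (10) + V (5) + I (1) + I (1) = 2017. So it is a valid standard Roman numeral.

Yes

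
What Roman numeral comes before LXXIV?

LXXIV = 74, so the previous integer is 74 - 1 = 73

LXXIII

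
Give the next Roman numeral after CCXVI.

CCXVI = 216, so the next integer is 216 + 1 = 217

CCXVII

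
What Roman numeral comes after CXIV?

CXIV = 114, so the next integer is 114 + 1 = 115

CXV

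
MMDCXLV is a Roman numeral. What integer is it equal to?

MMDCXLV: M=1000, M=1000, D=500, C=100, XL=40, V=5
1000 + 1000 + 500 + 100 + 40 + 5 = 2645

2645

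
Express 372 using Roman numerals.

Convert 372 to Roman numerals:
  372 contains 3×100 (CCC)
  72 contains 1×50 (L)
  22 contains 2×10 (XX)
  2 contains 2×1 (II)

CCCLXXII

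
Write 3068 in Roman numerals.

Convert 3068 to Roman numerals:
  3068 contains 3×1000 (MMM)
  68 contains 1×50 (L)
  18 contains 1×10 (X)
  8 contains 1×5 (V)
  3 contains 3×1 (III)

MMMLXVIII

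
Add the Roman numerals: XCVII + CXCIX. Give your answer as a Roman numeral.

XCVII = 97
CXCIX = 199
97 + 199 = 296

CCXCVI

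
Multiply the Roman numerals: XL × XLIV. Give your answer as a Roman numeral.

XL = 40
XLIV = 44
40 × 44 = 1760

MDCCLX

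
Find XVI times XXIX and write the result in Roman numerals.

XVI = 16
XXIX = 29
16 × 29 = 464

CDLXIV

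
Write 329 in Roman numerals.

Convert 329 to Roman numerals:
  329 contains 3×100 (CCC)
  29 contains 2×10 (XX)
  9 contains 1×9 (IX)

CCCXXIX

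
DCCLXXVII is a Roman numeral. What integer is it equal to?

DCCLXXVII: D=500, C=100, C=100, L=50, X=10, X=10, V=5, I=1, I=1
500 + 100 + 100 + 50 + 10 + 10 + 5 + 1 + 1 = 777

777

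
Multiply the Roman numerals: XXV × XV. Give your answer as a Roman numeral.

XXV = 25
XV = 15
25 × 15 = 375

CCCLXXV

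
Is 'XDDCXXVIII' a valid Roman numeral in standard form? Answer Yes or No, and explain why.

'XDDCXXVIII': D should not appear more than once

No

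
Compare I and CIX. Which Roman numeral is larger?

I = 1
CIX = 109
109 is larger

CIX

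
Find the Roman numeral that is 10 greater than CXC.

CXC = 190
190 + 10 = 200

CC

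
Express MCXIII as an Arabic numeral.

MCXIII: M=1000, C=100, X=10, I=1, I=1, I=1
1000 + 100 + 10 + 1 + 1 + 1 = 1113

1113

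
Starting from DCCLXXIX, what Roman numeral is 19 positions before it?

DCCLXXIX = 779
779 - 19 = 760

DCCLX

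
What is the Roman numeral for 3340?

Convert 3340 to Roman numerals:
  3340 contains 3×1000 (MMM)
  340 contains 3×100 (CCC)
  40 contains 1×40 (XL)

MMMCCCXL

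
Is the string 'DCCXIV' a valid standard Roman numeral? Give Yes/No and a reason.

'DCCXIV': Check the rules: uses only the symbols I, V, X, L, C, D, M; no symbol is repeated more than three times in a row; V, L and D each appear at most once; the only place a smaller symbol precedes a larger one is the allowed subtractive pair IV, the symbol right after such a pair (if any) is smaller than the pair's first symbol, and otherwise the values never increase from left to right. Value: D (500) + C (100) + C (100) + X (10) + IV (4) = 714. So it is a valid standard Roman numeral.

Yes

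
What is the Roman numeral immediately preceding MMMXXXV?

MMMXXXV = 3035; previous is 3034

MMMXXXIV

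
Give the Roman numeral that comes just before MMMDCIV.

MMMDCIV = 3604; previous is 3603

MMMDCIII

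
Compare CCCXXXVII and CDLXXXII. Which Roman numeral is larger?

CCCXXXVII = 337
CDLXXXII = 482
482 is larger

CDLXXXII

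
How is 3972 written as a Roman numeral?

Convert 3972 to Roman numerals:
  3972 contains 3×1000 (MMM)
  972 contains 1×900 (CM)
  72 contains 1×50 (L)
  22 contains 2×10 (XX)
  2 contains 2×1 (II)

MMMCMLXXII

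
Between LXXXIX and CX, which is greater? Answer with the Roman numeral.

LXXXIX = 89
CX = 110
110 is larger

CX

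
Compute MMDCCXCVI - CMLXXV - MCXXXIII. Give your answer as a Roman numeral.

MMDCCXCVI = 2796, CMLXXV = 975, MCXXXIII = 1133
2796 - 975 = 1821
1821 - 1133 = 688

DCLXXXVIII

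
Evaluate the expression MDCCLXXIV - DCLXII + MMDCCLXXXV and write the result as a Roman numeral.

MDCCLXXIV = 1774, DCLXII = 662, MMDCCLXXXV = 2785
1774 - 662 = 1112
1112 + 2785 = 3897

MMMDCCCXCVII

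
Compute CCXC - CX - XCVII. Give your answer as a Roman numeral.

CCXC = 290, CX = 110, XCVII = 97
290 - 110 = 180
180 - 97 = 83

LXXXIII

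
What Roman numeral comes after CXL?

CXL = 140, so the next integer is 140 + 1 = 141

CXLI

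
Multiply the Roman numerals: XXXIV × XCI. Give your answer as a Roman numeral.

XXXIV = 34
XCI = 91
34 × 91 = 3094

MMMXCIV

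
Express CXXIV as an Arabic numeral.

CXXIV: C=100, X=10, X=10, IV=4
100 + 10 + 10 + 4 = 124

124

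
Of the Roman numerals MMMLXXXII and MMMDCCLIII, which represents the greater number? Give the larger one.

MMMLXXXII = 3082
MMMDCCLIII = 3753
3753 is larger

MMMDCCLIII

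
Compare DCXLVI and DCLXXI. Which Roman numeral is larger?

DCXLVI = 646
DCLXXI = 671
671 is larger

DCLXXI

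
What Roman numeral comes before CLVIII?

CLVIII = 158, so the previous integer is 158 - 1 = 157

CLVII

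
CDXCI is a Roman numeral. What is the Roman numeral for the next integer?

CDXCI = 491; next is 492

CDXCII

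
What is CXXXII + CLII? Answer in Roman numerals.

CXXXII = 132
CLII = 152
132 + 152 = 284

CCLXXXIV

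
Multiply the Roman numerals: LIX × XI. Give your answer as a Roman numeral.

LIX = 59
XI = 11
59 × 11 = 649

DCXLIX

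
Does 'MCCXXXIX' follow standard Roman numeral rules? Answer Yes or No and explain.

'MCCXXXIX': Check the rules: uses only the symbols I, V, X, L, C, D, M; no symbol is repeated more than three times in a row; V, L and D each appear at most once; the only place a smaller symbol precedes a larger one is the allowed subtractive pair IX, the symbol right after such a pair (if any) is smaller than the pair's first symbol, and otherwise the values never increase from left to right. Value: M (1000) + C (100) + C (100) + X (10) + X (10) + X (10) + IX (9) = 1239. So it is a valid standard Roman numeral.

Yes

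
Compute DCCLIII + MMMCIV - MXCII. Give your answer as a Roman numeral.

DCCLIII = 753, MMMCIV = 3104, MXCII = 1092
753 + 3104 = 3857
3857 - 1092 = 2765

MMDCCLXV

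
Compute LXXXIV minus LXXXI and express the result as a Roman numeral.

LXXXIV = 84
LXXXI = 81
84 - 81 = 3

III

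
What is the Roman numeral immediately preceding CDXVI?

CDXVI = 416, so the previous integer is 416 - 1 = 415

CDXV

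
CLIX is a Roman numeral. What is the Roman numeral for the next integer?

CLIX = 159, so the next integer is 159 + 1 = 160

CLX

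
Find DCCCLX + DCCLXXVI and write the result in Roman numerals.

DCCCLX = 860
DCCLXXVI = 776
860 + 776 = 1636

MDCXXXVI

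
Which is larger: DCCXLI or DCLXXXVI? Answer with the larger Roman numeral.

DCCXLI = 741
DCLXXXVI = 686
741 is larger

DCCXLI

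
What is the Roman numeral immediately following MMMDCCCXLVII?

MMMDCCCXLVII = 3847, so the next integer is 3847 + 1 = 3848

MMMDCCCXLVIII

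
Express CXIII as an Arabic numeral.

CXIII: C=100, X=10, I=1, I=1, I=1
100 + 10 + 1 + 1 + 1 = 113

113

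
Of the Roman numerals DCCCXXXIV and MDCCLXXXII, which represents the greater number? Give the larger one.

DCCCXXXIV = 834
MDCCLXXXII = 1782
1782 is larger

MDCCLXXXII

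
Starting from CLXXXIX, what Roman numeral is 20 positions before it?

CLXXXIX = 189
189 - 20 = 169

CLXIX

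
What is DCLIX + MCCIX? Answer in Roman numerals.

DCLIX = 659
MCCIX = 1209
659 + 1209 = 1868

MDCCCLXVIII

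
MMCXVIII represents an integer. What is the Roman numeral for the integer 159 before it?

MMCXVIII = 2118
2118 - 159 = 1959

MCMLIX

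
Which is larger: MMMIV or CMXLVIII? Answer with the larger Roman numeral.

MMMIV = 3004
CMXLVIII = 948
3004 is larger

MMMIV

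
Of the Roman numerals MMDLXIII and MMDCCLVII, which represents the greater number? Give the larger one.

MMDLXIII = 2563
MMDCCLVII = 2757
2757 is larger

MMDCCLVII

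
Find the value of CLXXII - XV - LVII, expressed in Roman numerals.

CLXXII = 172, XV = 15, LVII = 57
172 - 15 = 157
157 - 57 = 100

C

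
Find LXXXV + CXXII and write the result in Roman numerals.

LXXXV = 85
CXXII = 122
85 + 122 = 207

CCVII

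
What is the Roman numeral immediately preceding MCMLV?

MCMLV = 1955, so the previous integer is 1955 - 1 = 1954

MCMLIV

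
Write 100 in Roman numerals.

Convert 100 to Roman numerals:
  100 contains 1×100 (C)

C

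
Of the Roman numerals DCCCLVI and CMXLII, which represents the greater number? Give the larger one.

DCCCLVI = 856
CMXLII = 942
942 is larger

CMXLII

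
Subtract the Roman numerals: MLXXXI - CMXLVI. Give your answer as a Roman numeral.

MLXXXI = 1081
CMXLVI = 946
1081 - 946 = 135

CXXXV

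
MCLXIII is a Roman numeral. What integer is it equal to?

MCLXIII: M=1000, C=100, L=50, X=10, I=1, I=1, I=1
1000 + 100 + 50 + 10 + 1 + 1 + 1 = 1163

1163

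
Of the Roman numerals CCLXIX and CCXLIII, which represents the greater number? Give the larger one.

CCLXIX = 269
CCXLIII = 243
269 is larger

CCLXIX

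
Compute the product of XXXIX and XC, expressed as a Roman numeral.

XXXIX = 39
XC = 90
39 × 90 = 3510

MMMDX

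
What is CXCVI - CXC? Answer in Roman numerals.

CXCVI = 196
CXC = 190
196 - 190 = 6

VI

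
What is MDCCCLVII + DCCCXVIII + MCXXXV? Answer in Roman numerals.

MDCCCLVII = 1857, DCCCXVIII = 818, MCXXXV = 1135
1857 + 818 = 2675
2675 + 1135 = 3810

MMMDCCCX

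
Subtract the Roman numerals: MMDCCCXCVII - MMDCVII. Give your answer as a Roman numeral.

MMDCCCXCVII = 2897
MMDCVII = 2607
2897 - 2607 = 290

CCXC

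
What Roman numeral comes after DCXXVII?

DCXXVII = 627, so the next integer is 627 + 1 = 628

DCXXVIII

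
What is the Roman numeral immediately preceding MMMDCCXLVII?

MMMDCCXLVII = 3747; previous is 3746

MMMDCCXLVI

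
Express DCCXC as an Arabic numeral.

DCCXC: D=500, C=100, C=100, XC=90
500 + 100 + 100 + 90 = 790

790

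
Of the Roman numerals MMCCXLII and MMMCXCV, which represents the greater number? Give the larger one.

MMCCXLII = 2242
MMMCXCV = 3195
3195 is larger

MMMCXCV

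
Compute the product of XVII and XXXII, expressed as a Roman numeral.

XVII = 17
XXXII = 32
17 × 32 = 544

DXLIV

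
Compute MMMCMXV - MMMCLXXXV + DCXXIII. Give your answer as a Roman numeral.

MMMCMXV = 3915, MMMCLXXXV = 3185, DCXXIII = 623
3915 - 3185 = 730
730 + 623 = 1353

MCCCLIII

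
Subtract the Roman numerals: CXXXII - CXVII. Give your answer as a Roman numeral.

CXXXII = 132
CXVII = 117
132 - 117 = 15

XV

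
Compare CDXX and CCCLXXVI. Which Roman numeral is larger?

CDXX = 420
CCCLXXVI = 376
420 is larger

CDXX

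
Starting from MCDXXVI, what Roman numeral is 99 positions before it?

MCDXXVI = 1426
1426 - 99 = 1327

MCCCXXVII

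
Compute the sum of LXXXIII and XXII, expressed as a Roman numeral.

LXXXIII = 83
XXII = 22
83 + 22 = 105

CV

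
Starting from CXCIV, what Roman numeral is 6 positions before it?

CXCIV = 194
194 - 6 = 188

CLXXXVIII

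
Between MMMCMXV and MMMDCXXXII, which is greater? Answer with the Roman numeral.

MMMCMXV = 3915
MMMDCXXXII = 3632
3915 is larger

MMMCMXV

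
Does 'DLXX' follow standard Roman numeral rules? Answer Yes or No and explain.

'DLXX': Check the rules: uses only the symbols I, V, X, L, C, D, M; no symbol is repeated more than three times in a row; V, L and D each appear at most once; no smaller symbol precedes a larger one (values never increase from left to right). Value: D (500) + L (50) + X (10) + X (10) = 570. So it is a valid standard Roman numeral.

Yes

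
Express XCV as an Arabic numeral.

XCV: XC=90, V=5
90 + 5 = 95

95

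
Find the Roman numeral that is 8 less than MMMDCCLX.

MMMDCCLX = 3760
3760 - 8 = 3752

MMMDCCLII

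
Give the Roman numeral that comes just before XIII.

XIII = 13; previous is 12

XII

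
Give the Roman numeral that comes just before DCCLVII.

DCCLVII = 757; previous is 756

DCCLVI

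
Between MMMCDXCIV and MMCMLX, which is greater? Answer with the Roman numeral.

MMMCDXCIV = 3494
MMCMLX = 2960
3494 is larger

MMMCDXCIV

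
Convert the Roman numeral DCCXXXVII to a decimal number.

DCCXXXVII: D=500, C=100, C=100, X=10, X=10, X=10, V=5, I=1, I=1
500 + 100 + 100 + 10 + 10 + 10 + 5 + 1 + 1 = 737

737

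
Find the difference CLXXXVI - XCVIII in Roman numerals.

CLXXXVI = 186
XCVIII = 98
186 - 98 = 88

LXXXVIII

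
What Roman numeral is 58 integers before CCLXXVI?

CCLXXVI = 276
276 - 58 = 218

CCXVIII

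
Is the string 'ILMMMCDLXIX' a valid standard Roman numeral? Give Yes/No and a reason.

'ILMMMCDLXIX': L should not appear more than once

No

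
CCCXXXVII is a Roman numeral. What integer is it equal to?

CCCXXXVII: C=100, C=100, C=100, X=10, X=10, X=10, V=5, I=1, I=1
100 + 100 + 100 + 10 + 10 + 10 + 5 + 1 + 1 = 337

337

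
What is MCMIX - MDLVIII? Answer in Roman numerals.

MCMIX = 1909
MDLVIII = 1558
1909 - 1558 = 351

CCCLI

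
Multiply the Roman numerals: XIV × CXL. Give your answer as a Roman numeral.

XIV = 14
CXL = 140
14 × 140 = 1960

MCMLX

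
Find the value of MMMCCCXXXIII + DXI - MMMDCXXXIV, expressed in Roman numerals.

MMMCCCXXXIII = 3333, DXI = 511, MMMDCXXXIV = 3634
3333 + 511 = 3844
3844 - 3634 = 210

CCX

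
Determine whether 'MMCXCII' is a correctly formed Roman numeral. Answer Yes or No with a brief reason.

'MMCXCII': Check the rules: uses only the symbols I, V, X, L, C, D, M; no symbol is repeated more than three times in a row; V, L and D each appear at most once; the only place a smaller symbol precedes a larger one is the allowed subtractive pair XC, the symbol right after such a pair (if any) is smaller than the pair's first symbol, and otherwise the values never increase from left to right. Value: M (1000) + M (1000) + C (100) + XC (90) + I (1) + I (1) = 2192. So it is a valid standard Roman numeral.

Yes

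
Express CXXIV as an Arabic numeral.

CXXIV: C=100, X=10, X=10, IV=4
100 + 10 + 10 + 4 = 124

124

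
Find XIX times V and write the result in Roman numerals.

XIX = 19
V = 5
19 × 5 = 95

XCV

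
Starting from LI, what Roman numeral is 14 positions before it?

LI = 51
51 - 14 = 37

XXXVII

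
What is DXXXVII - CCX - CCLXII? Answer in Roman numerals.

DXXXVII = 537, CCX = 210, CCLXII = 262
537 - 210 = 327
327 - 262 = 65

LXV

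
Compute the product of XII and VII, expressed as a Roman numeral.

XII = 12
VII = 7
12 × 7 = 84

LXXXIV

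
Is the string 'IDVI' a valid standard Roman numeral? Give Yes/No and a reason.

'IDVI': Invalid subtractive combination: ID

No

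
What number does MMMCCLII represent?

MMMCCLII: M=1000, M=1000, M=1000, C=100, C=100, L=50, I=1, I=1
1000 + 1000 + 1000 + 100 + 100 + 50 + 1 + 1 = 3252

3252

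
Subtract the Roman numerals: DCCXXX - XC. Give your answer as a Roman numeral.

DCCXXX = 730
XC = 90
730 - 90 = 640

DCXL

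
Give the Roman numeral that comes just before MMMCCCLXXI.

MMMCCCLXXI = 3371, so the previous integer is 3371 - 1 = 3370

MMMCCCLXX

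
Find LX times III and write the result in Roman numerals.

LX = 60
III = 3
60 × 3 = 180

CLXXX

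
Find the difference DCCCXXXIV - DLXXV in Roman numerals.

DCCCXXXIV = 834
DLXXV = 575
834 - 575 = 259

CCLIX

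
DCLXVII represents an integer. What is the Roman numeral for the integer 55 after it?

DCLXVII = 667
667 + 55 = 722

DCCXXII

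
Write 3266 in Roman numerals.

Convert 3266 to Roman numerals:
  3266 contains 3×1000 (MMM)
  266 contains 2×100 (CC)
  66 contains 1×50 (L)
  16 contains 1×10 (X)
  6 contains 1×5 (V)
  1 contains 1×1 (I)

MMMCCLXVI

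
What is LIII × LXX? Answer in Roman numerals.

LIII = 53
LXX = 70
53 × 70 = 3710

MMMDCCX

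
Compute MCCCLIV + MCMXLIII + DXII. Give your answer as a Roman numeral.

MCCCLIV = 1354, MCMXLIII = 1943, DXII = 512
1354 + 1943 = 3297
3297 + 512 = 3809

MMMDCCCIX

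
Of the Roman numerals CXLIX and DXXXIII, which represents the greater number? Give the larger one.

CXLIX = 149
DXXXIII = 533
533 is larger

DXXXIII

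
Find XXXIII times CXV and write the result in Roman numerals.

XXXIII = 33
CXV = 115
33 × 115 = 3795

MMMDCCXCV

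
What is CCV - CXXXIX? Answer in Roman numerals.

CCV = 205
CXXXIX = 139
205 - 139 = 66

LXVI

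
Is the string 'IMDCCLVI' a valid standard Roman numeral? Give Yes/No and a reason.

'IMDCCLVI': Invalid subtractive combination: IM

No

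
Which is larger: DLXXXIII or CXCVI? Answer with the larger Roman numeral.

DLXXXIII = 583
CXCVI = 196
583 is larger

DLXXXIII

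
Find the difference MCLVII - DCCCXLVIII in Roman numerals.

MCLVII = 1157
DCCCXLVIII = 848
1157 - 848 = 309

CCCIX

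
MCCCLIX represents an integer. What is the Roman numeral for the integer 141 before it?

MCCCLIX = 1359
1359 - 141 = 1218

MCCXVIII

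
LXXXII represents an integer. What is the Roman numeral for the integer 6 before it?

LXXXII = 82
82 - 6 = 76

LXXVI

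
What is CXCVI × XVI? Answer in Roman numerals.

CXCVI = 196
XVI = 16
196 × 16 = 3136

MMMCXXXVI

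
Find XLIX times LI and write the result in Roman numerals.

XLIX = 49
LI = 51
49 × 51 = 2499

MMCDXCIX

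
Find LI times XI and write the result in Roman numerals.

LI = 51
XI = 11
51 × 11 = 561

DLXI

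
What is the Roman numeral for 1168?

Convert 1168 to Roman numerals:
  1168 contains 1×1000 (M)
  168 contains 1×100 (C)
  68 contains 1×50 (L)
  18 contains 1×10 (X)
  8 contains 1×5 (V)
  3 contains 3×1 (III)

MCLXVIII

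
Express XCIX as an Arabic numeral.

XCIX: XC=90, IX=9
90 + 9 = 99

99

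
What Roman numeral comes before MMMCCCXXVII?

MMMCCCXXVII = 3327; previous is 3326

MMMCCCXXVI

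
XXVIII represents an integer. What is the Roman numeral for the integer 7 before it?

XXVIII = 28
28 - 7 = 21

XXI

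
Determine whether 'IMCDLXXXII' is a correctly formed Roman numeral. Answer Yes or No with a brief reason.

'IMCDLXXXII': Invalid subtractive combination: IM

No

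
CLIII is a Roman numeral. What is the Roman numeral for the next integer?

CLIII = 153; next is 154

CLIV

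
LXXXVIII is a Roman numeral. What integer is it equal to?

LXXXVIII: L=50, X=10, X=10, X=10, V=5, I=1, I=1, I=1
50 + 10 + 10 + 10 + 5 + 1 + 1 + 1 = 88

88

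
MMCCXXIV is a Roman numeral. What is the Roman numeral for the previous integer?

MMCCXXIV = 2224, so the previous integer is 2224 - 1 = 2223

MMCCXXIII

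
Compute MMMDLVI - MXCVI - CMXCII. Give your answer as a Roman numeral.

MMMDLVI = 3556, MXCVI = 1096, CMXCII = 992
3556 - 1096 = 2460
2460 - 992 = 1468

MCDLXVIII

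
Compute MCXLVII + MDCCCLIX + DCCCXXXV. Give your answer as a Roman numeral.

MCXLVII = 1147, MDCCCLIX = 1859, DCCCXXXV = 835
1147 + 1859 = 3006
3006 + 835 = 3841

MMMDCCCXLI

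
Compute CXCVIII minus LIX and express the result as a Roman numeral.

CXCVIII = 198
LIX = 59
198 - 59 = 139

CXXXIX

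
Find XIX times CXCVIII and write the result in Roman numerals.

XIX = 19
CXCVIII = 198
19 × 198 = 3762

MMMDCCLXII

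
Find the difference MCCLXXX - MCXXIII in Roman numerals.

MCCLXXX = 1280
MCXXIII = 1123
1280 - 1123 = 157

CLVII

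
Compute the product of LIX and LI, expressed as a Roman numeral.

LIX = 59
LI = 51
59 × 51 = 3009

MMMIX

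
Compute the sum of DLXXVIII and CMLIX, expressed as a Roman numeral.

DLXXVIII = 578
CMLIX = 959
578 + 959 = 1537

MDXXXVII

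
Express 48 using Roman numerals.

Convert 48 to Roman numerals:
  48 contains 1×40 (XL)
  8 contains 1×5 (V)
  3 contains 3×1 (III)

XLVIII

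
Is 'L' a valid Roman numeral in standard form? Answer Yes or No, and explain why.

'L': Check the rules: uses only the symbols I, V, X, L, C, D, M; no symbol is repeated more than three times in a row; V, L and D each appear at most once; no smaller symbol precedes a larger one (values never increase from left to right). Value: L = 50. So it is a valid standard Roman numeral.

Yes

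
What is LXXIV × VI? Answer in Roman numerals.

LXXIV = 74
VI = 6
74 × 6 = 444

CDXLIV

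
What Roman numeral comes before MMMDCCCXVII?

MMMDCCCXVII = 3817; previous is 3816

MMMDCCCXVI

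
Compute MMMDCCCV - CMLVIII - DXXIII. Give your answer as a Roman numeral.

MMMDCCCV = 3805, CMLVIII = 958, DXXIII = 523
3805 - 958 = 2847
2847 - 523 = 2324

MMCCCXXIV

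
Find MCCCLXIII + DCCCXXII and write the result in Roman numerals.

MCCCLXIII = 1363
DCCCXXII = 822
1363 + 822 = 2185

MMCLXXXV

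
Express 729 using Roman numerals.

Convert 729 to Roman numerals:
  729 contains 1×500 (D)
  229 contains 2×100 (CC)
  29 contains 2×10 (XX)
  9 contains 1×9 (IX)

DCCXXIX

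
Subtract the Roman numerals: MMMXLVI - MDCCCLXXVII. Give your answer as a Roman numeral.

MMMXLVI = 3046
MDCCCLXXVII = 1877
3046 - 1877 = 1169

MCLXIX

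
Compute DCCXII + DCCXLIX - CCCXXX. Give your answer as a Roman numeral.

DCCXII = 712, DCCXLIX = 749, CCCXXX = 330
712 + 749 = 1461
1461 - 330 = 1131

MCXXXI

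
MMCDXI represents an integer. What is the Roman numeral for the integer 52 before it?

MMCDXI = 2411
2411 - 52 = 2359

MMCCCLIX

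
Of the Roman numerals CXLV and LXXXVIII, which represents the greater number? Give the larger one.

CXLV = 145
LXXXVIII = 88
145 is larger

CXLV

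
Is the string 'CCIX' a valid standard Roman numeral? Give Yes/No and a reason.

'CCIX': Check the rules: uses only the symbols I, V, X, L, C, D, M; no symbol is repeated more than three times in a row; V, L and D each appear at most once; the only place a smaller symbol precedes a larger one is the allowed subtractive pair IX, the symbol right after such a pair (if any) is smaller than the pair's first symbol, and otherwise the values never increase from left to right. Value: C (100) + C (100) + IX (9) = 209. So it is a valid standard Roman numeral.

Yes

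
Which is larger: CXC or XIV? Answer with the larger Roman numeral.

CXC = 190
XIV = 14
190 is larger

CXC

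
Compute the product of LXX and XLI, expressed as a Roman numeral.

LXX = 70
XLI = 41
70 × 41 = 2870

MMDCCCLXX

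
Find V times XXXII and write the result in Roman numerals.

V = 5
XXXII = 32
5 × 32 = 160

CLX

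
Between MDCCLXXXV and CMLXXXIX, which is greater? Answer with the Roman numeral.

MDCCLXXXV = 1785
CMLXXXIX = 989
1785 is larger

MDCCLXXXV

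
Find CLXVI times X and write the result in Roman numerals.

CLXVI = 166
X = 10
166 × 10 = 1660

MDCLX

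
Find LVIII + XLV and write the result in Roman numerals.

LVIII = 58
XLV = 45
58 + 45 = 103

CIII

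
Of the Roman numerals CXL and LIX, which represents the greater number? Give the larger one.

CXL = 140
LIX = 59
140 is larger

CXL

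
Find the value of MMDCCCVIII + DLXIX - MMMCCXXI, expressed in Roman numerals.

MMDCCCVIII = 2808, DLXIX = 569, MMMCCXXI = 3221
2808 + 569 = 3377
3377 - 3221 = 156

CLVI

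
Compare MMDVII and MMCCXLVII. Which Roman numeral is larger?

MMDVII = 2507
MMCCXLVII = 2247
2507 is larger

MMDVII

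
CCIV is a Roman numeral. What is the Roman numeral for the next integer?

CCIV = 204, so the next integer is 204 + 1 = 205

CCV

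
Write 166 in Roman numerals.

Convert 166 to Roman numerals:
  166 contains 1×100 (C)
  66 contains 1×50 (L)
  16 contains 1×10 (X)
  6 contains 1×5 (V)
  1 contains 1×1 (I)

CLXVI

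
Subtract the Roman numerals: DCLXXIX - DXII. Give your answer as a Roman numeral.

DCLXXIX = 679
DXII = 512
679 - 512 = 167

CLXVII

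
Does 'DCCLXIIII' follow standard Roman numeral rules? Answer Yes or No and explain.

'DCCLXIIII': More than 3 consecutive I's

No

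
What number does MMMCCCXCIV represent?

MMMCCCXCIV: M=1000, M=1000, M=1000, C=100, C=100, C=100, XC=90, IV=4
1000 + 1000 + 1000 + 100 + 100 + 100 + 90 + 4 = 3394

3394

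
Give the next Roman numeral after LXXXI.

LXXXI = 81, so the next integer is 81 + 1 = 82

LXXXII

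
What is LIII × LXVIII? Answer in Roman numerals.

LIII = 53
LXVIII = 68
53 × 68 = 3604

MMMDCIV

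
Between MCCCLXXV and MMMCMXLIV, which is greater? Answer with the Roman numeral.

MCCCLXXV = 1375
MMMCMXLIV = 3944
3944 is larger

MMMCMXLIV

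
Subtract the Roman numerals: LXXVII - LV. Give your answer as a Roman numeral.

LXXVII = 77
LV = 55
77 - 55 = 22

XXII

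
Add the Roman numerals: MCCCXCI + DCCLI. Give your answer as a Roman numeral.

MCCCXCI = 1391
DCCLI = 751
1391 + 751 = 2142

MMCXLII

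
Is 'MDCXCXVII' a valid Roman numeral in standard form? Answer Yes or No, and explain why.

'MDCXCXVII': X cannot come right after the subtractive pair XC: once X is subtracted in XC, the next symbol must be smaller than X

No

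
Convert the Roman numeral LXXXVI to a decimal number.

LXXXVI: L=50, X=10, X=10, X=10, V=5, I=1
50 + 10 + 10 + 10 + 5 + 1 = 86

86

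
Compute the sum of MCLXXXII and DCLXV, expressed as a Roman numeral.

MCLXXXII = 1182
DCLXV = 665
1182 + 665 = 1847

MDCCCXLVII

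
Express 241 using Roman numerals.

Convert 241 to Roman numerals:
  241 contains 2×100 (CC)
  41 contains 1×40 (XL)
  1 contains 1×1 (I)

CCXLI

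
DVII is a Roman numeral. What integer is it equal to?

DVII: D=500, V=5, I=1, I=1
500 + 5 + 1 + 1 = 507

507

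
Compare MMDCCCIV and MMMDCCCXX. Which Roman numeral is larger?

MMDCCCIV = 2804
MMMDCCCXX = 3820
3820 is larger

MMMDCCCXX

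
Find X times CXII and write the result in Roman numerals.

X = 10
CXII = 112
10 × 112 = 1120

MCXX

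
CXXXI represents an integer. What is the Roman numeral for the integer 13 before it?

CXXXI = 131
131 - 13 = 118

CXVIII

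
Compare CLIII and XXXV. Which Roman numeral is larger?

CLIII = 153
XXXV = 35
153 is larger

CLIII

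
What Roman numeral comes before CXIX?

CXIX = 119; previous is 118

CXVIII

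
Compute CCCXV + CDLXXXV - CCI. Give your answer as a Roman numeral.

CCCXV = 315, CDLXXXV = 485, CCI = 201
315 + 485 = 800
800 - 201 = 599

DXCIX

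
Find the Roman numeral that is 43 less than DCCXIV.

DCCXIV = 714
714 - 43 = 671

DCLXXI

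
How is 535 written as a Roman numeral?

Convert 535 to Roman numerals:
  535 contains 1×500 (D)
  35 contains 3×10 (XXX)
  5 contains 1×5 (V)

DXXXV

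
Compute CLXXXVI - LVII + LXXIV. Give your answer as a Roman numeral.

CLXXXVI = 186, LVII = 57, LXXIV = 74
186 - 57 = 129
129 + 74 = 203

CCIII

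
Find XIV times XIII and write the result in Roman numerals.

XIV = 14
XIII = 13
14 × 13 = 182

CLXXXII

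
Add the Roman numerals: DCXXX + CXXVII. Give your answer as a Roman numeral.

DCXXX = 630
CXXVII = 127
630 + 127 = 757

DCCLVII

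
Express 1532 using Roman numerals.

Convert 1532 to Roman numerals:
  1532 contains 1×1000 (M)
  532 contains 1×500 (D)
  32 contains 3×10 (XXX)
  2 contains 2×1 (II)

MDXXXII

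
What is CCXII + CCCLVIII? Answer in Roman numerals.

CCXII = 212
CCCLVIII = 358
212 + 358 = 570

DLXX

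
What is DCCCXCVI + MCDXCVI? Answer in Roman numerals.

DCCCXCVI = 896
MCDXCVI = 1496
896 + 1496 = 2392

MMCCCXCII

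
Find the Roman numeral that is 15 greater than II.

II = 2
2 + 15 = 17

XVII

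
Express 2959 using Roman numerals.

Convert 2959 to Roman numerals:
  2959 contains 2×1000 (MM)
  959 contains 1×900 (CM)
  59 contains 1×50 (L)
  9 contains 1×9 (IX)

MMCMLIX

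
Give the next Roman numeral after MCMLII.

MCMLII = 1952; next is 1953

MCMLIII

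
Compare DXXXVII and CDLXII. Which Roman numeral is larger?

DXXXVII = 537
CDLXII = 462
537 is larger

DXXXVII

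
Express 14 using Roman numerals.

Convert 14 to Roman numerals:
  14 contains 1×10 (X)
  4 contains 1×4 (IV)

XIV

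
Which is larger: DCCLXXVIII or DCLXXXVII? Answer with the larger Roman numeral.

DCCLXXVIII = 778
DCLXXXVII = 687
778 is larger

DCCLXXVIII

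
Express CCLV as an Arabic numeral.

CCLV: C=100, C=100, L=50, V=5
100 + 100 + 50 + 5 = 255

255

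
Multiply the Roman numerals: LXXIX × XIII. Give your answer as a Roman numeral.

LXXIX = 79
XIII = 13
79 × 13 = 1027

MXXVII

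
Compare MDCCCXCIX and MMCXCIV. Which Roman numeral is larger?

MDCCCXCIX = 1899
MMCXCIV = 2194
2194 is larger

MMCXCIV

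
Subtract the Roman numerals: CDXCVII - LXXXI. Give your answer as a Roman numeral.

CDXCVII = 497
LXXXI = 81
497 - 81 = 416

CDXVI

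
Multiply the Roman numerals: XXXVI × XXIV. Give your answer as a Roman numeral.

XXXVI = 36
XXIV = 24
36 × 24 = 864

DCCCLXIV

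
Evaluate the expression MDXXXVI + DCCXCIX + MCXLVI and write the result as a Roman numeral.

MDXXXVI = 1536, DCCXCIX = 799, MCXLVI = 1146
1536 + 799 = 2335
2335 + 1146 = 3481

MMMCDLXXXI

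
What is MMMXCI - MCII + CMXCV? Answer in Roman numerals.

MMMXCI = 3091, MCII = 1102, CMXCV = 995
3091 - 1102 = 1989
1989 + 995 = 2984

MMCMLXXXIV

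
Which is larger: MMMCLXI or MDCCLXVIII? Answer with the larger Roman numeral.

MMMCLXI = 3161
MDCCLXVIII = 1768
3161 is larger

MMMCLXI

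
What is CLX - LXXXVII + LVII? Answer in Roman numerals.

CLX = 160, LXXXVII = 87, LVII = 57
160 - 87 = 73
73 + 57 = 130

CXXX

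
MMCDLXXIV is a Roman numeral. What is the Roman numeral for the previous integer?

MMCDLXXIV = 2474, so the previous integer is 2474 - 1 = 2473

MMCDLXXIII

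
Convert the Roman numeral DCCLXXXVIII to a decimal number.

DCCLXXXVIII: D=500, C=100, C=100, L=50, X=10, X=10, X=10, V=5, I=1, I=1, I=1
500 + 100 + 100 + 50 + 10 + 10 + 10 + 5 + 1 + 1 + 1 = 788

788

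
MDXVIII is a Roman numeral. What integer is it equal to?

MDXVIII: M=1000, D=500, X=10, V=5, I=1, I=1, I=1
1000 + 500 + 10 + 5 + 1 + 1 + 1 = 1518

1518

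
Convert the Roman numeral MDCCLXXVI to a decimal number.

MDCCLXXVI: M=1000, D=500, C=100, C=100, L=50, X=10, X=10, V=5, I=1
1000 + 500 + 100 + 100 + 50 + 10 + 10 + 5 + 1 = 1776

1776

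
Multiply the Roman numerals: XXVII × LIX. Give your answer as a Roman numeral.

XXVII = 27
LIX = 59
27 × 59 = 1593

MDXCIII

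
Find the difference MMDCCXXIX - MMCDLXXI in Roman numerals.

MMDCCXXIX = 2729
MMCDLXXI = 2471
2729 - 2471 = 258

CCLVIII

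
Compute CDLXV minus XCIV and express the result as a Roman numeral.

CDLXV = 465
XCIV = 94
465 - 94 = 371

CCCLXXI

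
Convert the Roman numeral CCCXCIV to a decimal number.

CCCXCIV: C=100, C=100, C=100, XC=90, IV=4
100 + 100 + 100 + 90 + 4 = 394

394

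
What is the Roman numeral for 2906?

Convert 2906 to Roman numerals:
  2906 contains 2×1000 (MM)
  906 contains 1×900 (CM)
  6 contains 1×5 (V)
  1 contains 1×1 (I)

MMCMVI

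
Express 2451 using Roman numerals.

Convert 2451 to Roman numerals:
  2451 contains 2×1000 (MM)
  451 contains 1×400 (CD)
  51 contains 1×50 (L)
  1 contains 1×1 (I)

MMCDLI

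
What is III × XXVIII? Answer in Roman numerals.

III = 3
XXVIII = 28
3 × 28 = 84

LXXXIV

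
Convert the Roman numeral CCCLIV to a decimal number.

CCCLIV: C=100, C=100, C=100, L=50, IV=4
100 + 100 + 100 + 50 + 4 = 354

354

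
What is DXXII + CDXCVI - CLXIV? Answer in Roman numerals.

DXXII = 522, CDXCVI = 496, CLXIV = 164
522 + 496 = 1018
1018 - 164 = 854

DCCCLIV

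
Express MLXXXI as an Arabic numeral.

MLXXXI: M=1000, L=50, X=10, X=10, X=10, I=1
1000 + 50 + 10 + 10 + 10 + 1 = 1081

1081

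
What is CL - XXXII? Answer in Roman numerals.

CL = 150
XXXII = 32
150 - 32 = 118

CXVIII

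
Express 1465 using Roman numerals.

Convert 1465 to Roman numerals:
  1465 contains 1×1000 (M)
  465 contains 1×400 (CD)
  65 contains 1×50 (L)
  15 contains 1×10 (X)
  5 contains 1×5 (V)

MCDLXV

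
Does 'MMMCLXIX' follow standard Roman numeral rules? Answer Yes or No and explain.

'MMMCLXIX': Check the rules: uses only the symbols I, V, X, L, C, D, M; no symbol is repeated more than three times in a row; V, L and D each appear at most once; the only place a smaller symbol precedes a larger one is the allowed subtractive pair IX, the symbol right after such a pair (if any) is smaller than the pair's first symbol, and otherwise the values never increase from left to right. Value: M (1000) + M (1000) + M (1000) + C (100) + L (50) + X (10) + IX (9) = 3169. So it is a valid standard Roman numeral.

Yes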